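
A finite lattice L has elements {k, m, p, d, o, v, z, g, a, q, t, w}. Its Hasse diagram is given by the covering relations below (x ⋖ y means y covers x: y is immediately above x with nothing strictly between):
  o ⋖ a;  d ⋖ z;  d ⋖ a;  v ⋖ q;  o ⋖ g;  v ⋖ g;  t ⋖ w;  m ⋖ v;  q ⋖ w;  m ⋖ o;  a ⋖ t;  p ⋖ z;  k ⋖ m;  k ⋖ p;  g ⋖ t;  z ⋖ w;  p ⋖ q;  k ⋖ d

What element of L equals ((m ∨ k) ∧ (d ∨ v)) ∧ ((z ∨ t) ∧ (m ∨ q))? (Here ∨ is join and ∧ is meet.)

m ∨ k = m
d ∨ v = t
m ∧ t = m
z ∨ t = w
m ∨ q = q
w ∧ q = q
m ∧ q = m

m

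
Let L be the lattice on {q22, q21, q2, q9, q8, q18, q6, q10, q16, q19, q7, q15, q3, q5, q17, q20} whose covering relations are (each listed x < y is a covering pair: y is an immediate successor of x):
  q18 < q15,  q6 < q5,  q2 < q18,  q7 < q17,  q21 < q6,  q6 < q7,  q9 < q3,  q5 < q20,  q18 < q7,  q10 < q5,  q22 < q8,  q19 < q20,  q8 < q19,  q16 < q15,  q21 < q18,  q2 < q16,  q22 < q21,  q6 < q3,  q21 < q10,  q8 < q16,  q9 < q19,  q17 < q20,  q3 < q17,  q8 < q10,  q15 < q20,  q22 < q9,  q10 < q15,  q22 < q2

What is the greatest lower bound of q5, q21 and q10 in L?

q21

Common lower bounds of {q5, q21, q10}: q21, q22.
The greatest among these is q21.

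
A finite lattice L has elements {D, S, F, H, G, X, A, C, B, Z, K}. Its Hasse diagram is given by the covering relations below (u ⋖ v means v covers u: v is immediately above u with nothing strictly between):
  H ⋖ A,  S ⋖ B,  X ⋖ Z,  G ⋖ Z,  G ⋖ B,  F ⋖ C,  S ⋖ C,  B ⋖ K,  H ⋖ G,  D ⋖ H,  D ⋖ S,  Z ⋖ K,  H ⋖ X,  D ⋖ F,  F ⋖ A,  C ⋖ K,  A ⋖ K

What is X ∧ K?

X

Common lower bounds of {X, K}: D, H, X.
The greatest among these is X.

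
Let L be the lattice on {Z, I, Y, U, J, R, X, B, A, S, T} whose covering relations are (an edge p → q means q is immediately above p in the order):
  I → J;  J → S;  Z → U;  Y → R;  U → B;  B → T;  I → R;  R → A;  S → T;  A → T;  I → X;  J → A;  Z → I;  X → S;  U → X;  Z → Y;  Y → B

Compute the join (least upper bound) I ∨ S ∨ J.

Common upper bounds of {I, S, J}: S, T.
The least among these is S.

S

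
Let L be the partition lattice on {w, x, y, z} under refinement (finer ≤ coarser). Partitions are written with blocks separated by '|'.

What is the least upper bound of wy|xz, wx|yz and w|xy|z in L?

wxyz

The join of wy|xz, wx|yz, w|xy|z merges any blocks that overlap across the partitions, giving wxyz.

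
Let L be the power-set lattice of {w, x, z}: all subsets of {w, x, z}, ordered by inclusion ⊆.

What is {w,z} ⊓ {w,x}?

Common lower bounds of {{w,z}, {w,x}}: {w}, {}.
The greatest among these is {w}.

{w}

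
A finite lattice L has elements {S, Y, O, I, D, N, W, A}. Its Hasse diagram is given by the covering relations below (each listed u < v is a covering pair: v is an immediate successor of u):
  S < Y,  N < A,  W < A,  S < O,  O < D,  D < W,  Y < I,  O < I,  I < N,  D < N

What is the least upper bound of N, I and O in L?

Common upper bounds of {N, I, O}: A, N.
The least among these is N.

N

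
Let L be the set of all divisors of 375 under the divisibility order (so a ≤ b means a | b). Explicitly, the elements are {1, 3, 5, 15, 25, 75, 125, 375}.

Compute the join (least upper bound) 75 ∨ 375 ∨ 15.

375

In the divisibility order, the join is the least common multiple: lcm(75, 375, 15) = 375.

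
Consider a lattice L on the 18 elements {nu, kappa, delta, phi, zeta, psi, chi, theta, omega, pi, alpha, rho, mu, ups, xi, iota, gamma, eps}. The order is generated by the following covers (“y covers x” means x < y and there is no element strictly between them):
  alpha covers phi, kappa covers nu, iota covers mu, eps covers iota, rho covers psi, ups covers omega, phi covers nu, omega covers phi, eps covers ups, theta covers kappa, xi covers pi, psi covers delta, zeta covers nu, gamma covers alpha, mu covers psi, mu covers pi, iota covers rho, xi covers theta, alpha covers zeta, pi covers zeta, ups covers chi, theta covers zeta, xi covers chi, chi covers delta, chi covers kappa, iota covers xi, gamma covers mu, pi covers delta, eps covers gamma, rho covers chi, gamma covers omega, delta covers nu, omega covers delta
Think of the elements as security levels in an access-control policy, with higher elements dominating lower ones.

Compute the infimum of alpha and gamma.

Common lower bounds of {alpha, gamma}: alpha, nu, phi, zeta.
The greatest among these is alpha.

alpha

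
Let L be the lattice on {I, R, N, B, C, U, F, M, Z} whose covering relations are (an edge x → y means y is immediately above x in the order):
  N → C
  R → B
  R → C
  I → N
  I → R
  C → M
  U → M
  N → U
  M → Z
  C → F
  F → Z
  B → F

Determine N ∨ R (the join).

Common upper bounds of {N, R}: C, F, M, Z.
The least among these is C.

C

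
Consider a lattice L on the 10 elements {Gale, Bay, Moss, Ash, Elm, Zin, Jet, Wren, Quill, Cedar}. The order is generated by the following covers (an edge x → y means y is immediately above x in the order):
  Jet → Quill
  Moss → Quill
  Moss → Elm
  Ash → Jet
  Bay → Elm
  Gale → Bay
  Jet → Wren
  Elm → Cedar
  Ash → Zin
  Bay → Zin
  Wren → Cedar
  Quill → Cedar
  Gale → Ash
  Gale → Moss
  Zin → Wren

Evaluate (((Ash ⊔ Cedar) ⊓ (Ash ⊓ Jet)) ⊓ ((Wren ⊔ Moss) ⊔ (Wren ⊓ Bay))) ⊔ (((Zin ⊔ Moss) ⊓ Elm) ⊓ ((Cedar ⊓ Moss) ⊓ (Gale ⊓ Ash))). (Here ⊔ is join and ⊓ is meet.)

Ash ∨ Cedar = Cedar
Ash ∧ Jet = Ash
Cedar ∧ Ash = Ash
Wren ∨ Moss = Cedar
Wren ∧ Bay = Bay
Cedar ∨ Bay = Cedar
Ash ∧ Cedar = Ash
Zin ∨ Moss = Cedar
Cedar ∧ Elm = Elm
Cedar ∧ Moss = Moss
Gale ∧ Ash = Gale
Moss ∧ Gale = Gale
Elm ∧ Gale = Gale
Ash ∨ Gale = Ash

Ash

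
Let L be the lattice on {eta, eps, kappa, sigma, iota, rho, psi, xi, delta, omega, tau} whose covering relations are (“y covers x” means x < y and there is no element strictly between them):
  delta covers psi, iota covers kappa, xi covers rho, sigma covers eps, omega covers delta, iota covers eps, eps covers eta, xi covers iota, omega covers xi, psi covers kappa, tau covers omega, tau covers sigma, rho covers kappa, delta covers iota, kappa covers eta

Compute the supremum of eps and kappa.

Common upper bounds of {eps, kappa}: delta, iota, omega, tau, xi.
The least among these is iota.

iota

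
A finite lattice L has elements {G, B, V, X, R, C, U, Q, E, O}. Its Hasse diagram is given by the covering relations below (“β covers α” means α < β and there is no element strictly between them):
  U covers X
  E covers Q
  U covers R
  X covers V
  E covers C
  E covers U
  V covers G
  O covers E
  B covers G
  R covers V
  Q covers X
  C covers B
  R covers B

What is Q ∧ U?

X

Common lower bounds of {Q, U}: G, V, X.
The greatest among these is X.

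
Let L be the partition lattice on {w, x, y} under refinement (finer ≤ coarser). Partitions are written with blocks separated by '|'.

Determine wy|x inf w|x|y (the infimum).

w|x|y

Common lower bounds of {wy|x, w|x|y}: w|x|y.
The greatest among these is w|x|y.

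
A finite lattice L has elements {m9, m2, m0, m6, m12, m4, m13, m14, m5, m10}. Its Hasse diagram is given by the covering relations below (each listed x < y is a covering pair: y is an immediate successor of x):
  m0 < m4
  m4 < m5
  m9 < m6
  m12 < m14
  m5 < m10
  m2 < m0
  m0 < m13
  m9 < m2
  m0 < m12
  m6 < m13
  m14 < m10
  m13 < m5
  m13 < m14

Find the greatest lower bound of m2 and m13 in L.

m2

Common lower bounds of {m2, m13}: m2, m9.
The greatest among these is m2.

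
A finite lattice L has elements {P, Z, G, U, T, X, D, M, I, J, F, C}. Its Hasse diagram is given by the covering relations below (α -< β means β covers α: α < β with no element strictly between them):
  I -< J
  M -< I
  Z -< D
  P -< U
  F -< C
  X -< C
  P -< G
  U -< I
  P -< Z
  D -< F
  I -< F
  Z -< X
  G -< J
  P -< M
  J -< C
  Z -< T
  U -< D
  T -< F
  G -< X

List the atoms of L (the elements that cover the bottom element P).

The atoms are exactly the elements that cover P: G, M, U, Z.

G, M, U, Z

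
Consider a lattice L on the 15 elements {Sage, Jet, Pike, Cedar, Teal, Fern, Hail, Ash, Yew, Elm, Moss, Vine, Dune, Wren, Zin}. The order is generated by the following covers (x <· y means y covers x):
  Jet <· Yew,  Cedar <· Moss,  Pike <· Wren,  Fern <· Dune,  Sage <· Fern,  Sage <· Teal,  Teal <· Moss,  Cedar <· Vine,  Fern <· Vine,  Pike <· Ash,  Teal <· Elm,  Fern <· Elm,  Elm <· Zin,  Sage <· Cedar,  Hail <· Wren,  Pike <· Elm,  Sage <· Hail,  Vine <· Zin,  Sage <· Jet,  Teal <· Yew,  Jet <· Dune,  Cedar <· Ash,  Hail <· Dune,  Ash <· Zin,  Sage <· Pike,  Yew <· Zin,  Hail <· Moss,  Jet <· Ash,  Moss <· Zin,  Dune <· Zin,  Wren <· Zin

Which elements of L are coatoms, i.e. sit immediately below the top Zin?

The coatoms are exactly the elements covered by Zin: Ash, Dune, Elm, Moss, Vine, Wren, Yew.

Ash, Dune, Elm, Moss, Vine, Wren, Yew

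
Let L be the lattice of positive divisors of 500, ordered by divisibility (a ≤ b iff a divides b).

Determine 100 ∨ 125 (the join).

In the divisibility order, the join is the least common multiple: lcm(100, 125) = 500.

500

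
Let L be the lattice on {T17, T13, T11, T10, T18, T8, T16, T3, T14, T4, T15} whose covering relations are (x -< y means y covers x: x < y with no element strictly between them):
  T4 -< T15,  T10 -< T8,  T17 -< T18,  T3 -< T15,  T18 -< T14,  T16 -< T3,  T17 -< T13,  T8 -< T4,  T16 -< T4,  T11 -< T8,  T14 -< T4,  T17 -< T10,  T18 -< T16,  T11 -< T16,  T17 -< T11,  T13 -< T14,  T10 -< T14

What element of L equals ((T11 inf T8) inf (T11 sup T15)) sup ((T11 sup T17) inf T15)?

T11 ∧ T8 = T11
T11 ∨ T15 = T15
T11 ∧ T15 = T11
T11 ∨ T17 = T11
T11 ∧ T15 = T11
T11 ∨ T11 = T11

T11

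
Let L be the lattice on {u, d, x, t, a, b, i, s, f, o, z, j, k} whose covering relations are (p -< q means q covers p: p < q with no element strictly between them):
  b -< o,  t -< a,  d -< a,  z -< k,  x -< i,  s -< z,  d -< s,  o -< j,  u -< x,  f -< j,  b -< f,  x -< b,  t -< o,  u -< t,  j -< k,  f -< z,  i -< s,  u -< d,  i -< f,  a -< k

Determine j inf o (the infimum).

o

Common lower bounds of {j, o}: b, o, t, u, x.
The greatest among these is o.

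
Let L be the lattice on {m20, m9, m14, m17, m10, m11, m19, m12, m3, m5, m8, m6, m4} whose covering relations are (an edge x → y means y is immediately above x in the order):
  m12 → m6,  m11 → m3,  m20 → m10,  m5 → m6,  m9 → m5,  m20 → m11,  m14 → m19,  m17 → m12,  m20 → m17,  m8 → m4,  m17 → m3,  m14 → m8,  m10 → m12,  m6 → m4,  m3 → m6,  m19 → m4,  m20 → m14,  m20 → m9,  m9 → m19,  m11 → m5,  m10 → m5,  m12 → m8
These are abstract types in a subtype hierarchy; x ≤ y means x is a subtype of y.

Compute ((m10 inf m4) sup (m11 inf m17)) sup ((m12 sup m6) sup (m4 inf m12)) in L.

m10 ∧ m4 = m10
m11 ∧ m17 = m20
m10 ∨ m20 = m10
m12 ∨ m6 = m6
m4 ∧ m12 = m12
m6 ∨ m12 = m6
m10 ∨ m6 = m6

m6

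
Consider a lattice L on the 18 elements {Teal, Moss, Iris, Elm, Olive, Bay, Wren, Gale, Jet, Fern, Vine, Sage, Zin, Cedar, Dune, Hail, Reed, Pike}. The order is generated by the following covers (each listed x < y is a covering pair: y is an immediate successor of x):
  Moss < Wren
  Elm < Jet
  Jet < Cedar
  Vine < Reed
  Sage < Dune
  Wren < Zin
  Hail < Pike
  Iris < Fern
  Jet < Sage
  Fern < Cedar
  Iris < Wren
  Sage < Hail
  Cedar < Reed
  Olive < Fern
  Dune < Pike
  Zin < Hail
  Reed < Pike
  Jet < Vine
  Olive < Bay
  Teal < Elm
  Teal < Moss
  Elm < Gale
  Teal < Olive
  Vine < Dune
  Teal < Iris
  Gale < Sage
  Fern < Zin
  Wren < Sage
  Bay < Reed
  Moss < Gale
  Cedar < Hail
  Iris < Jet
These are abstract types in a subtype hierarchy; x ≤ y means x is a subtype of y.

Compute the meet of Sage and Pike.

Common lower bounds of {Sage, Pike}: Elm, Gale, Iris, Jet, Moss, Sage, Teal, Wren.
The greatest among these is Sage.

Sage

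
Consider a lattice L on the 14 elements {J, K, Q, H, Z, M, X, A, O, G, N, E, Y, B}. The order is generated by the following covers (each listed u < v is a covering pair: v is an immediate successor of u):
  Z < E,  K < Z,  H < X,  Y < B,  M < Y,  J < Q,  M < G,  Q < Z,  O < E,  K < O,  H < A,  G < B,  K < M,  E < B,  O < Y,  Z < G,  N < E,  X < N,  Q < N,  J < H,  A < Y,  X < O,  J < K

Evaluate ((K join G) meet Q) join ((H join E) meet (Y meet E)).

E

K ∨ G = G
G ∧ Q = Q
H ∨ E = E
Y ∧ E = O
E ∧ O = O
Q ∨ O = E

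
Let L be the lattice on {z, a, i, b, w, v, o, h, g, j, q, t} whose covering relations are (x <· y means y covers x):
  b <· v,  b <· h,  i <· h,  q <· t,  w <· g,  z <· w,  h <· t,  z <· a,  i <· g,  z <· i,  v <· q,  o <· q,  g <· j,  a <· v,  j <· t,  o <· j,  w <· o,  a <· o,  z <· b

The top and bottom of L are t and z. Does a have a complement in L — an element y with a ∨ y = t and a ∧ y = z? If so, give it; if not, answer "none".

h

Need y with a ∨ y = t and a ∧ y = z.
Checking each element gives: h.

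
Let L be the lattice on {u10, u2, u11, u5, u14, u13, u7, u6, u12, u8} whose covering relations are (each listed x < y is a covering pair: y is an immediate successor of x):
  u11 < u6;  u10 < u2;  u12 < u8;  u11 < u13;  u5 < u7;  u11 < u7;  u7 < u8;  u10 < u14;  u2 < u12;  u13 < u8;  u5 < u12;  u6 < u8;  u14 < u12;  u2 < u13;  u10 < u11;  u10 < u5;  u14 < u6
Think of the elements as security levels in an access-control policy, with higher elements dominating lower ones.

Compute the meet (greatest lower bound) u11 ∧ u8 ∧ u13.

Common lower bounds of {u11, u8, u13}: u10, u11.
The greatest among these is u11.

u11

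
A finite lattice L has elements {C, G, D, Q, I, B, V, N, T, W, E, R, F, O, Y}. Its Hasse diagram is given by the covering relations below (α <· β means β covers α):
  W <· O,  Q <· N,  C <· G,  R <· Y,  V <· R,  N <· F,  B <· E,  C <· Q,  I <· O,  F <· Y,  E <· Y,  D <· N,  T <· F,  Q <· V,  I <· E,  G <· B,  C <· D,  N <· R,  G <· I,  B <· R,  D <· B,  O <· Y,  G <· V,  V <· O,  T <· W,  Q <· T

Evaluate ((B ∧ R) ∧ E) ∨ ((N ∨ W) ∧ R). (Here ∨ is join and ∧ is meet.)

B ∧ R = B
B ∧ E = B
N ∨ W = Y
Y ∧ R = R
B ∨ R = R

R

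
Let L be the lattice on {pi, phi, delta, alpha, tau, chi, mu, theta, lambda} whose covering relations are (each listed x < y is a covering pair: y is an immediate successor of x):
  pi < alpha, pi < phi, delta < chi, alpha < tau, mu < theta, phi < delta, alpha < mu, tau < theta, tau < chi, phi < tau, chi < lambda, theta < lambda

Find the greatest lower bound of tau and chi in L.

tau

Common lower bounds of {tau, chi}: alpha, phi, pi, tau.
The greatest among these is tau.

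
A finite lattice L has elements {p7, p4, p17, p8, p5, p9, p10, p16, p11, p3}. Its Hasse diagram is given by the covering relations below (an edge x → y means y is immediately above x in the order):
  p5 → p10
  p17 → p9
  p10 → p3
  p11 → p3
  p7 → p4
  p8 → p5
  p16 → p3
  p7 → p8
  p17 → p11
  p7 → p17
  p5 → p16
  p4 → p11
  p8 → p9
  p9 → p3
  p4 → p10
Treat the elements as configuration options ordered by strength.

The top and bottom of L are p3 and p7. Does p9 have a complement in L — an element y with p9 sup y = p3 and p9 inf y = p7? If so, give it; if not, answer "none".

p4

Need y with p9 ∨ y = p3 and p9 ∧ y = p7.
Checking each element gives: p4.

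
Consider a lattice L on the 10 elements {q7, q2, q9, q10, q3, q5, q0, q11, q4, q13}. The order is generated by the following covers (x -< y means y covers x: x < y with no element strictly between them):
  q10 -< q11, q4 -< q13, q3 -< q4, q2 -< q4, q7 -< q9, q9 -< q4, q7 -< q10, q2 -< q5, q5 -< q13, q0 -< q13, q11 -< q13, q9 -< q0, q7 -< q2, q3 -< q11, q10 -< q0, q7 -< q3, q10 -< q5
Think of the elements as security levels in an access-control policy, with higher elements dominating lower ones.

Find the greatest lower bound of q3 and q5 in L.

Common lower bounds of {q3, q5}: q7.
The greatest among these is q7.

q7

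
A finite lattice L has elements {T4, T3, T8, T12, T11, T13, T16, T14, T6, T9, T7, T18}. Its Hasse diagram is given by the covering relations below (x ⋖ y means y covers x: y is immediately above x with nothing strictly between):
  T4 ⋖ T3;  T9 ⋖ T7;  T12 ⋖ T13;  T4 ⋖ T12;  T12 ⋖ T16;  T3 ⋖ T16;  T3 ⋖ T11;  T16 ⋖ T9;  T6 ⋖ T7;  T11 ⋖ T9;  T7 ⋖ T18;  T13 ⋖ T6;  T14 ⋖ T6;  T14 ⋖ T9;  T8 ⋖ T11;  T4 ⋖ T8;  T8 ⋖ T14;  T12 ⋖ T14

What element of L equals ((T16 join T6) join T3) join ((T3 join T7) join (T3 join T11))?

T16 ∨ T6 = T7
T7 ∨ T3 = T7
T3 ∨ T7 = T7
T3 ∨ T11 = T11
T7 ∨ T11 = T7
T7 ∨ T7 = T7

T7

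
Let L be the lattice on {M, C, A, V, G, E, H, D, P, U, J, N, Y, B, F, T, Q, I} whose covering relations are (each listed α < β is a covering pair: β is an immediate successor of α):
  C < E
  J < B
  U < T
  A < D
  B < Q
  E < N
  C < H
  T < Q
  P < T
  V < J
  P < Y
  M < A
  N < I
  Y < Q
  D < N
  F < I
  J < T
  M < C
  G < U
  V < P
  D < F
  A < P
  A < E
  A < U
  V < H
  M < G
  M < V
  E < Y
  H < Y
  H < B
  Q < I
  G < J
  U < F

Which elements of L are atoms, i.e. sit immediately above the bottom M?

The atoms are exactly the elements that cover M: A, C, G, V.

A, C, G, V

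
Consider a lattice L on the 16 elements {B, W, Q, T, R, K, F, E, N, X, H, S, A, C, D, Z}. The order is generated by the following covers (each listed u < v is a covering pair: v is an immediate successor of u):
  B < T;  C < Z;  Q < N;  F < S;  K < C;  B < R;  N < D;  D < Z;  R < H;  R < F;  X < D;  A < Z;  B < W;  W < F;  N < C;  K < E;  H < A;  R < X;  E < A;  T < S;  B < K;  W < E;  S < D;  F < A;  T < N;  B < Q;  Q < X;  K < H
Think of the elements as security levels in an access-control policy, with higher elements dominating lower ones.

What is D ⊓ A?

F

Common lower bounds of {D, A}: B, F, R, W.
The greatest among these is F.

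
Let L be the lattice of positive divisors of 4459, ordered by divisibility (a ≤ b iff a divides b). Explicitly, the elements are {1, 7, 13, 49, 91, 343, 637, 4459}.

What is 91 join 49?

In the divisibility order, the join is the least common multiple: lcm(91, 49) = 637.

637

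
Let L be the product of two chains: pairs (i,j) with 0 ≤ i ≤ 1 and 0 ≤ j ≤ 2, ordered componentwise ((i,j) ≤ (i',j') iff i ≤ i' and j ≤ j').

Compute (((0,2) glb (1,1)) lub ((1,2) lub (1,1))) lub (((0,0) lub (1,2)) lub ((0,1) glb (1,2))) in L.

(1,2)

(0,2) ∧ (1,1) = (0,1)
(1,2) ∨ (1,1) = (1,2)
(0,1) ∨ (1,2) = (1,2)
(0,0) ∨ (1,2) = (1,2)
(0,1) ∧ (1,2) = (0,1)
(1,2) ∨ (0,1) = (1,2)
(1,2) ∨ (1,2) = (1,2)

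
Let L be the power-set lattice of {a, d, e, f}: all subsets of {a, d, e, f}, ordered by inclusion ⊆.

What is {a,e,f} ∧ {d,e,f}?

{e,f}

Under ⊆, meet is intersection: {a,e,f} ∩ {d,e,f} = {e,f}.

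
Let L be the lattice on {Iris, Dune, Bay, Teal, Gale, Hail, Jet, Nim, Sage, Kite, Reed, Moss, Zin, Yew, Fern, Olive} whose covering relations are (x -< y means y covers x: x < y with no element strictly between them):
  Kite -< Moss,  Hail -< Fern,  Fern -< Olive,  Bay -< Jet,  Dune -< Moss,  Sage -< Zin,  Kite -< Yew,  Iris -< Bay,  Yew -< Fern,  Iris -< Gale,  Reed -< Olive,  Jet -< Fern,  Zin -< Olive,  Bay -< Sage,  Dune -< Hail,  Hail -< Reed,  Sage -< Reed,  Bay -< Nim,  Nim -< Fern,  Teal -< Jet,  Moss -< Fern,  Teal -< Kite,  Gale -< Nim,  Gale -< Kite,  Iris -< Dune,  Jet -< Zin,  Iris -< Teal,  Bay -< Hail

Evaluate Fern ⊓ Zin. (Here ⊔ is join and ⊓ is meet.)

Jet

Fern ∧ Zin = Jet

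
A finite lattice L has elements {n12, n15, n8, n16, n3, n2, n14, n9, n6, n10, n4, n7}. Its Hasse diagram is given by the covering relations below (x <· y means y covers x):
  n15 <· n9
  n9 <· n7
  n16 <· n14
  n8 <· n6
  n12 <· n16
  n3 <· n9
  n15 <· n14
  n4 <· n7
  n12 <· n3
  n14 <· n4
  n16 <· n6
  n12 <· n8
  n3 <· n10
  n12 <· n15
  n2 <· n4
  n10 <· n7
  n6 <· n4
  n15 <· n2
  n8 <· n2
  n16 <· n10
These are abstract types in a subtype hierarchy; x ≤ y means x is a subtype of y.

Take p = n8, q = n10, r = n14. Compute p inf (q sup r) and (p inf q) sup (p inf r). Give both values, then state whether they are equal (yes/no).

q sup r = n7, so p inf (q sup r) = n8 inf n7 = n8.
p inf q = n12 and p inf r = n12, so (p inf q) sup (p inf r) = n12 sup n12 = n12.
Equal: no.

n8; n12; no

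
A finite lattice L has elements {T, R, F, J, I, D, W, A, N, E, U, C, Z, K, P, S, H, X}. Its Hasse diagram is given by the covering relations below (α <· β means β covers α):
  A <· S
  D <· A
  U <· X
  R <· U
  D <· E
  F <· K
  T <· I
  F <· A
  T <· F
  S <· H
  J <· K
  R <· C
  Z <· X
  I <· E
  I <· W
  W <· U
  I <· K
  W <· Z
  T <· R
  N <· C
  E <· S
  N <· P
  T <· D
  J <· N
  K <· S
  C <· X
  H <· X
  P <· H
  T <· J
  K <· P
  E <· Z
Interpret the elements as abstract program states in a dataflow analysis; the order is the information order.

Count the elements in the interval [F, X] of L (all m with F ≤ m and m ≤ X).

7

The interval [F, X] = {A, F, H, K, P, S, X}, which has 7 elements.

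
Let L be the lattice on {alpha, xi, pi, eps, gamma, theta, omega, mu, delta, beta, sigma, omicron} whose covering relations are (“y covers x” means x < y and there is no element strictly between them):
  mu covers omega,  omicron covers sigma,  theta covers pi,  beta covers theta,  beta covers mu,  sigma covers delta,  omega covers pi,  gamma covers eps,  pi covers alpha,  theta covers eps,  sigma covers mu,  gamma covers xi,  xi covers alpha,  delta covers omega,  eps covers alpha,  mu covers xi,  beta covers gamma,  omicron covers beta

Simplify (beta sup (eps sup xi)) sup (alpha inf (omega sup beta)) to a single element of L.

beta

eps ∨ xi = gamma
beta ∨ gamma = beta
omega ∨ beta = beta
alpha ∧ beta = alpha
beta ∨ alpha = beta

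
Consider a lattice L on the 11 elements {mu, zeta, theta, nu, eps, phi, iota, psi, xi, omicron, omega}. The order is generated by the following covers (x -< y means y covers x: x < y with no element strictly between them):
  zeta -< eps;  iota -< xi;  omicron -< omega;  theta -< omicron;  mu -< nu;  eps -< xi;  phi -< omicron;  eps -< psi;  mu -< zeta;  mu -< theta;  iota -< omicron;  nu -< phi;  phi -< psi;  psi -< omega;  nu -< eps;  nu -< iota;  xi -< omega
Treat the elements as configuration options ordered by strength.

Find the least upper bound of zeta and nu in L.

Common upper bounds of {zeta, nu}: eps, omega, psi, xi.
The least among these is eps.

eps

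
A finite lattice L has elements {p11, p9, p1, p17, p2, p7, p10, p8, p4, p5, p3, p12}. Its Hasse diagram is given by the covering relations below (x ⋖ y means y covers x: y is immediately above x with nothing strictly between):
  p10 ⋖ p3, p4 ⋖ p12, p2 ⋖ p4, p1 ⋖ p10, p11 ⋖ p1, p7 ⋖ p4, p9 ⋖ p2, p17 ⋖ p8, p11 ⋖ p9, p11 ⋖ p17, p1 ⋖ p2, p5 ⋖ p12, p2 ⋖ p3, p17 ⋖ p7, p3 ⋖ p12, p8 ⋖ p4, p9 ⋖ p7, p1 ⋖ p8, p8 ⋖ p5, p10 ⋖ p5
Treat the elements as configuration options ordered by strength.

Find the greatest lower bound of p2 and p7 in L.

p9

Common lower bounds of {p2, p7}: p11, p9.
The greatest among these is p9.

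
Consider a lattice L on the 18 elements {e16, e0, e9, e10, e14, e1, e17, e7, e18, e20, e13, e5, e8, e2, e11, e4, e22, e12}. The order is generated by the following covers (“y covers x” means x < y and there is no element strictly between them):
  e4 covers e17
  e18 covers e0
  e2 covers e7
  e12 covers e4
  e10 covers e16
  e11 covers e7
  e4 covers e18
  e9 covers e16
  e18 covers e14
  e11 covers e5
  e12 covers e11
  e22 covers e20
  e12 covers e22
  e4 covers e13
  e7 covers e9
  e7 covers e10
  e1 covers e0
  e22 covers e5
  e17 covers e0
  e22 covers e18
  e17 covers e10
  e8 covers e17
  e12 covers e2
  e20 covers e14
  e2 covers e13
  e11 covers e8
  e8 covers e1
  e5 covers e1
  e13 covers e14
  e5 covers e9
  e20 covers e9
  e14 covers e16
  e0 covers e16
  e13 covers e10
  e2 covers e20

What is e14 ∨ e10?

Common upper bounds of {e14, e10}: e12, e13, e2, e4.
The least among these is e13.

e13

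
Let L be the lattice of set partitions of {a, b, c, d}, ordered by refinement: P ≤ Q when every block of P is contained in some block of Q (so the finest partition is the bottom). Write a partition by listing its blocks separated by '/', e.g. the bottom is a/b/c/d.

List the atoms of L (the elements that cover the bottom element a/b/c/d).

a/b/cd, a/bc/d, a/bd/c, ab/c/d, ac/b/d, ad/b/c

The atoms are exactly the elements that cover a/b/c/d: a/b/cd, a/bc/d, a/bd/c, ab/c/d, ac/b/d, ad/b/c.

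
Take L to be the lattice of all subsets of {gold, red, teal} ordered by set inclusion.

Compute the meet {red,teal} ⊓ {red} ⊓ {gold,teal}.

Common lower bounds of {{red,teal}, {red}, {gold,teal}}: {}.
The greatest among these is {}.

{}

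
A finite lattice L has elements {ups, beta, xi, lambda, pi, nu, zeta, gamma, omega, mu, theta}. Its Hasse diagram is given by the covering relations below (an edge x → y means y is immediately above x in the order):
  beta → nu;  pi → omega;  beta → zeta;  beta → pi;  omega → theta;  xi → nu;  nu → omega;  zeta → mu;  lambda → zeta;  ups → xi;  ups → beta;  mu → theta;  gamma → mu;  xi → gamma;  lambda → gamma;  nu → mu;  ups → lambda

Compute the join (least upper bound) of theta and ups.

theta

Common upper bounds of {theta, ups}: theta.
The least among these is theta.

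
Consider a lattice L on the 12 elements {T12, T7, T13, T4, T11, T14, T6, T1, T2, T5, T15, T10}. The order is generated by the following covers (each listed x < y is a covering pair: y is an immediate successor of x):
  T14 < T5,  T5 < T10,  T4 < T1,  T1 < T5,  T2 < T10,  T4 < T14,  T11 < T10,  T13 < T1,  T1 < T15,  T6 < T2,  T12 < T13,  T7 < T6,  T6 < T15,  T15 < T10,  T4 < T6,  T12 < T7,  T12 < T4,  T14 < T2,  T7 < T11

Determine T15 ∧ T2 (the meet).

Common lower bounds of {T15, T2}: T12, T4, T6, T7.
The greatest among these is T6.

T6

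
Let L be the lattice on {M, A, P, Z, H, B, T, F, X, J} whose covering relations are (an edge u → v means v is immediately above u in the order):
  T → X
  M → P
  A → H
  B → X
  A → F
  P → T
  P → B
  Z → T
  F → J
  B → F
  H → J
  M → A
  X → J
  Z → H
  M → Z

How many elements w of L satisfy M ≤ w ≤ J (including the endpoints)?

The interval [M, J] = {A, B, F, H, J, M, P, T, X, Z}, which has 10 elements.

10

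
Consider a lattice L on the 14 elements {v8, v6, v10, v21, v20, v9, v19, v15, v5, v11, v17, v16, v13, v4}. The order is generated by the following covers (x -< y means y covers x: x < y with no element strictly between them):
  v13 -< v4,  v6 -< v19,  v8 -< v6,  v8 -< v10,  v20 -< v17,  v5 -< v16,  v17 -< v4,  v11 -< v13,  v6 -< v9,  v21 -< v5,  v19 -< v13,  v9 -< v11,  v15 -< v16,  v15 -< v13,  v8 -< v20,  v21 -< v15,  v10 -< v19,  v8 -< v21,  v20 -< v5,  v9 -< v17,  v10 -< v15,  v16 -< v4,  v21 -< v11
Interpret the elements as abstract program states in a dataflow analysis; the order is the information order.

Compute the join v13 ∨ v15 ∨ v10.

v13

Common upper bounds of {v13, v15, v10}: v13, v4.
The least among these is v13.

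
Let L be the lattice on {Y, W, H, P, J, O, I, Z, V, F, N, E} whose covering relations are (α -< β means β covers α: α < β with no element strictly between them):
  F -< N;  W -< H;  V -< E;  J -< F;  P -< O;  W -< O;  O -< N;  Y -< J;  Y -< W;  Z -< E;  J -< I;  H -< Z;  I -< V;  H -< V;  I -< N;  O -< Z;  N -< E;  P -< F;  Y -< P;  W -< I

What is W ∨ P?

O

Common upper bounds of {W, P}: E, N, O, Z.
The least among these is O.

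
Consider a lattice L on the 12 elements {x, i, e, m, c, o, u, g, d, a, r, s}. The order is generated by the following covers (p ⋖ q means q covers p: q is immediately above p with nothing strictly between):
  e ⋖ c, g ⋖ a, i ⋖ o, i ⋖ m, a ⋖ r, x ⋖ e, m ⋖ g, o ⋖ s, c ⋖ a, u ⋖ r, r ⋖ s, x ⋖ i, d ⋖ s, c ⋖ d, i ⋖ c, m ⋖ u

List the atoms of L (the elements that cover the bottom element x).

e, i

The atoms are exactly the elements that cover x: e, i.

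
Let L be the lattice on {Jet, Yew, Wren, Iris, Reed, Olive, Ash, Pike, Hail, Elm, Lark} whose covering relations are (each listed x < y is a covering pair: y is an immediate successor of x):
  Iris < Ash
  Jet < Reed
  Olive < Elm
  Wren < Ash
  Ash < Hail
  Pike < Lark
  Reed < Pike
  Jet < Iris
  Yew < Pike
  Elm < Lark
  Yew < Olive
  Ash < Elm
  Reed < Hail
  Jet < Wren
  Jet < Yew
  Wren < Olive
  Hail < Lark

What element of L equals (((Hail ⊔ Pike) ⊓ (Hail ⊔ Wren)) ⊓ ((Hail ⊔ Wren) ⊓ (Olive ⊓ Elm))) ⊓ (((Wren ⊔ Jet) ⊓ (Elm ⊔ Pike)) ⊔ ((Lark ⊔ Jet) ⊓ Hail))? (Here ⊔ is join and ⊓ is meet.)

Wren

Hail ∨ Pike = Lark
Hail ∨ Wren = Hail
Lark ∧ Hail = Hail
Hail ∨ Wren = Hail
Olive ∧ Elm = Olive
Hail ∧ Olive = Wren
Hail ∧ Wren = Wren
Wren ∨ Jet = Wren
Elm ∨ Pike = Lark
Wren ∧ Lark = Wren
Lark ∨ Jet = Lark
Lark ∧ Hail = Hail
Wren ∨ Hail = Hail
Wren ∧ Hail = Wren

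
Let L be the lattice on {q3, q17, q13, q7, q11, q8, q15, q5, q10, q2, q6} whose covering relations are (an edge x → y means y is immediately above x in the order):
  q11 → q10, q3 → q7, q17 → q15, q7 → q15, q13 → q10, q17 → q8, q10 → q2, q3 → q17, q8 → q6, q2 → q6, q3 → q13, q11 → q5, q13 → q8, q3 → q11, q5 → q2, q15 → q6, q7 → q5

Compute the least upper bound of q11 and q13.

Common upper bounds of {q11, q13}: q10, q2, q6.
The least among these is q10.

q10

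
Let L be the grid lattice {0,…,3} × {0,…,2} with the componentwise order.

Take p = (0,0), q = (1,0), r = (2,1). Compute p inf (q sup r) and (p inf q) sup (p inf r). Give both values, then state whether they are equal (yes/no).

(0,0); (0,0); yes

q sup r = (2,1), so p inf (q sup r) = (0,0) inf (2,1) = (0,0).
p inf q = (0,0) and p inf r = (0,0), so (p inf q) sup (p inf r) = (0,0) sup (0,0) = (0,0).
Equal: yes.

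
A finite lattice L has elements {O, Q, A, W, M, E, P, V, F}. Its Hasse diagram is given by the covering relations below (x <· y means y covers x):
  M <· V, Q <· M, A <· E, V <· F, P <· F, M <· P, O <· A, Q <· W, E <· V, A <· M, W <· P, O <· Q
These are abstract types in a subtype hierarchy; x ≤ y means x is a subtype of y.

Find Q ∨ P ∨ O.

P

Common upper bounds of {Q, P, O}: F, P.
The least among these is P.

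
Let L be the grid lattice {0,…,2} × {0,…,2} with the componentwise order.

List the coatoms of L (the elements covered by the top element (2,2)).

(1,2), (2,1)

The coatoms are exactly the elements covered by (2,2): (1,2), (2,1).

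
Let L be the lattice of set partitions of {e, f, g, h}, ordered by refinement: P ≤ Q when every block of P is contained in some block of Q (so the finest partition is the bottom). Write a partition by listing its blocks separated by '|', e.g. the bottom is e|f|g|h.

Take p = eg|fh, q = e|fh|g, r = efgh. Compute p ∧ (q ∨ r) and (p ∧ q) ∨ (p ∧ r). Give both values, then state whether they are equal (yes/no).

q ∨ r = efgh, so p ∧ (q ∨ r) = eg|fh ∧ efgh = eg|fh.
p ∧ q = e|fh|g and p ∧ r = eg|fh, so (p ∧ q) ∨ (p ∧ r) = e|fh|g ∨ eg|fh = eg|fh.
Equal: yes.

eg|fh; eg|fh; yes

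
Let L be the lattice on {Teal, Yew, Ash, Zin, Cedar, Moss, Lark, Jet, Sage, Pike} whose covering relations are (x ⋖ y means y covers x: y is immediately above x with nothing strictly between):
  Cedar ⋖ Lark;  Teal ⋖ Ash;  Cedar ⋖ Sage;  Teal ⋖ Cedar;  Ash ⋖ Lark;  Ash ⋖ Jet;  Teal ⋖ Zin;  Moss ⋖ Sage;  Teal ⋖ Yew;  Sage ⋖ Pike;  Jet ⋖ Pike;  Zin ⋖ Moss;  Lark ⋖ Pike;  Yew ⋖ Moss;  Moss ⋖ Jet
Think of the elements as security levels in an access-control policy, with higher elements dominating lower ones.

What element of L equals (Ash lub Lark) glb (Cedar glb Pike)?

Cedar

Ash ∨ Lark = Lark
Cedar ∧ Pike = Cedar
Lark ∧ Cedar = Cedar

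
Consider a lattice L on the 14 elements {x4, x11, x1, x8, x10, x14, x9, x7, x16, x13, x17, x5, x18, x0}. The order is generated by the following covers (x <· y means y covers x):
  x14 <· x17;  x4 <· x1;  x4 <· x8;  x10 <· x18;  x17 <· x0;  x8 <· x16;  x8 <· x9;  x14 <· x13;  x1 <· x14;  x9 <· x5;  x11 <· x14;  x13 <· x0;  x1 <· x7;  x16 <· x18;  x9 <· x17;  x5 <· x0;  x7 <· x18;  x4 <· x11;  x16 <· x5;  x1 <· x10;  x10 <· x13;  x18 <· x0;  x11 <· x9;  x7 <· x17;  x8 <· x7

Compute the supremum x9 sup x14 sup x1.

x17

Common upper bounds of {x9, x14, x1}: x0, x17.
The least among these is x17.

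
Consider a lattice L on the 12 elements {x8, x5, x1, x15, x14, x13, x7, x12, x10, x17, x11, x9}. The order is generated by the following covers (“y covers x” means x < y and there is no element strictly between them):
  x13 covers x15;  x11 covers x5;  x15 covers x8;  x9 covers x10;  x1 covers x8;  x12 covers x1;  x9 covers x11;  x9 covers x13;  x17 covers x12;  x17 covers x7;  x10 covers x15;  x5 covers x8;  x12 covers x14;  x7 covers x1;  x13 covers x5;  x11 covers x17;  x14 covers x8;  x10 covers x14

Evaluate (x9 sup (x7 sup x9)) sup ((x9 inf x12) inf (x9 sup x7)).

x9

x7 ∨ x9 = x9
x9 ∨ x9 = x9
x9 ∧ x12 = x12
x9 ∨ x7 = x9
x12 ∧ x9 = x12
x9 ∨ x12 = x9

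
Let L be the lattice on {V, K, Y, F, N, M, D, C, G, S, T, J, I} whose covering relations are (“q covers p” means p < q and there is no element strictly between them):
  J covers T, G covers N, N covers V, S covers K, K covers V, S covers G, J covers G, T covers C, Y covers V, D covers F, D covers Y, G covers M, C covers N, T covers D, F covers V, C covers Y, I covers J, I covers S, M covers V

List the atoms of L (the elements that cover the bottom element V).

The atoms are exactly the elements that cover V: F, K, M, N, Y.

F, K, M, N, Y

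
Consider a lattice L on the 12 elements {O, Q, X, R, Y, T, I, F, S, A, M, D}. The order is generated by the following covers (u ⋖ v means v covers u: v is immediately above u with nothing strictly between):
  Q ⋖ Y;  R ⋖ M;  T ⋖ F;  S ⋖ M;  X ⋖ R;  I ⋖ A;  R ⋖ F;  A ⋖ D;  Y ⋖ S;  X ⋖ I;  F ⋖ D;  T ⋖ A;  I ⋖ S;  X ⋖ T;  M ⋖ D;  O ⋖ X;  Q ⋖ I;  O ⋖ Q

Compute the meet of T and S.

X

Common lower bounds of {T, S}: O, X.
The greatest among these is X.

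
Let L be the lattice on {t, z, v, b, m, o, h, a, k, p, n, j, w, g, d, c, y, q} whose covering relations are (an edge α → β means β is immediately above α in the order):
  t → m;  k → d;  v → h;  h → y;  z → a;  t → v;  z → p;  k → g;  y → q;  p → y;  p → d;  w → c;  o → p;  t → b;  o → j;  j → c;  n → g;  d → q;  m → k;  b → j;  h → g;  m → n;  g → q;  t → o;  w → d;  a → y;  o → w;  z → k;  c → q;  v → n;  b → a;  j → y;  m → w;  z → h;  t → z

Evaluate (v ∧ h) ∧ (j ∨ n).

v ∧ h = v
j ∨ n = q
v ∧ q = v

v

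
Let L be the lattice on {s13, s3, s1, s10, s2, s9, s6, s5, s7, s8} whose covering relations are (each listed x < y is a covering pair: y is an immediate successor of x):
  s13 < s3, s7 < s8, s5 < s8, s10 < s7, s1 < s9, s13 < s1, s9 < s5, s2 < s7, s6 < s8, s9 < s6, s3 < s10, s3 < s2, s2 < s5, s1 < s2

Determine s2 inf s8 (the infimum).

s2

Common lower bounds of {s2, s8}: s1, s13, s2, s3.
The greatest among these is s2.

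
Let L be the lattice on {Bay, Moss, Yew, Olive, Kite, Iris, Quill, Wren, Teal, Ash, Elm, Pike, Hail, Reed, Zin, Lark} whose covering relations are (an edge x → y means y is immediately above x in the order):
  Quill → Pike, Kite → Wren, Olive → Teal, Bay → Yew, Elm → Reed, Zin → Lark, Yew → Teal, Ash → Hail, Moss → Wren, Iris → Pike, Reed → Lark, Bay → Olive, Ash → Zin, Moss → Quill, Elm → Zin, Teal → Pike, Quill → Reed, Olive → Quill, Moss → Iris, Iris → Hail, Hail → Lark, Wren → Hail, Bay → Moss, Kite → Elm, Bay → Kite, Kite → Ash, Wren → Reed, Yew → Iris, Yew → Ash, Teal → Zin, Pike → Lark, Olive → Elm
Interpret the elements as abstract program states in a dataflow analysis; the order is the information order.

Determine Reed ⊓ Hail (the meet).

Common lower bounds of {Reed, Hail}: Bay, Kite, Moss, Wren.
The greatest among these is Wren.

Wren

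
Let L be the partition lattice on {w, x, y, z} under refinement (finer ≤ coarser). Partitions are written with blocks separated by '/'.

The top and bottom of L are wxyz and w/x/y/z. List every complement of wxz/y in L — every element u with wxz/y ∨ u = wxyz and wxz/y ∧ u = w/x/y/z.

w/x/yz, w/xy/z, wy/x/z

Need u with wxz/y ∨ u = wxyz and wxz/y ∧ u = w/x/y/z.
Checking each element gives: w/x/yz, w/xy/z, wy/x/z.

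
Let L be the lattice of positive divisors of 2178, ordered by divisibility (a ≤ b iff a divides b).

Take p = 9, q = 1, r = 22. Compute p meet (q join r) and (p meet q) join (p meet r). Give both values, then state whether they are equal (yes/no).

q join r = 22, so p meet (q join r) = 9 meet 22 = 1.
p meet q = 1 and p meet r = 1, so (p meet q) join (p meet r) = 1 join 1 = 1.
Equal: yes.

1; 1; yes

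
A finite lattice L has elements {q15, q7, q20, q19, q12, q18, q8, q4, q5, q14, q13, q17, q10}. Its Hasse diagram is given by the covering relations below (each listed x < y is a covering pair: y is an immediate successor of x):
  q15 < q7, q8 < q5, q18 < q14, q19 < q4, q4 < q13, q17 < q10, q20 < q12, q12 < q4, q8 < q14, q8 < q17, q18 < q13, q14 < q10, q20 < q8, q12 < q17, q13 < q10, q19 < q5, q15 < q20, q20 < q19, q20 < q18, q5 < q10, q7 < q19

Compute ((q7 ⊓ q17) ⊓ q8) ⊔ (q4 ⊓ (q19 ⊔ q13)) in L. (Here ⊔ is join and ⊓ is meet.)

q7 ∧ q17 = q15
q15 ∧ q8 = q15
q19 ∨ q13 = q13
q4 ∧ q13 = q4
q15 ∨ q4 = q4

q4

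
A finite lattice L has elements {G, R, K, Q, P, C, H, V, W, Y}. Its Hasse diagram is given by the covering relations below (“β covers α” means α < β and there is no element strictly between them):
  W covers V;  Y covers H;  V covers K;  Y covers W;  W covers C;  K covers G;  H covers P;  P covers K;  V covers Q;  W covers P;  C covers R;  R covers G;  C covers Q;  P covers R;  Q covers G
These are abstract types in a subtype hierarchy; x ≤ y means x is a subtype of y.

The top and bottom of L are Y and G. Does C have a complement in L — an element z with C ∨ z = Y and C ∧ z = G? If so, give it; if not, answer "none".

For every candidate z, either C ∨ z ≠ Y or C ∧ z ≠ G; no complement exists.

none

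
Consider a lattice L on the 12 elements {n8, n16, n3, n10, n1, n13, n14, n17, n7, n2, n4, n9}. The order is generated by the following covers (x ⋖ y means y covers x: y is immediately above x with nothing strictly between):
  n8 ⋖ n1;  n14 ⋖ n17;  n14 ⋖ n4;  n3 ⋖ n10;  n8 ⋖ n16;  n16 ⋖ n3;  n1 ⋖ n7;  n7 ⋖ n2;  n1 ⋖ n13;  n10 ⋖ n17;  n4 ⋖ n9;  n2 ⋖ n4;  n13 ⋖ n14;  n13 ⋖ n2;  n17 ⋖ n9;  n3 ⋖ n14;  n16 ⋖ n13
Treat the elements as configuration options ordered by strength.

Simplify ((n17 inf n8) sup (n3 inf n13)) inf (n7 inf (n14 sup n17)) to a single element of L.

n17 ∧ n8 = n8
n3 ∧ n13 = n16
n8 ∨ n16 = n16
n14 ∨ n17 = n17
n7 ∧ n17 = n1
n16 ∧ n1 = n8

n8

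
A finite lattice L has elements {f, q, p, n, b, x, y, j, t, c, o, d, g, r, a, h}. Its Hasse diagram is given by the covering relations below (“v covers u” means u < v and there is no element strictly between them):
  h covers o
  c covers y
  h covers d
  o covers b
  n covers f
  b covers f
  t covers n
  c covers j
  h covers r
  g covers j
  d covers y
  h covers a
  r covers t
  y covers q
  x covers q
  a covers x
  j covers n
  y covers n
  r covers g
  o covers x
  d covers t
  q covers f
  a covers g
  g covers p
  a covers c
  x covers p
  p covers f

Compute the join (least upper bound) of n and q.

Common upper bounds of {n, q}: a, c, d, h, y.
The least among these is y.

y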